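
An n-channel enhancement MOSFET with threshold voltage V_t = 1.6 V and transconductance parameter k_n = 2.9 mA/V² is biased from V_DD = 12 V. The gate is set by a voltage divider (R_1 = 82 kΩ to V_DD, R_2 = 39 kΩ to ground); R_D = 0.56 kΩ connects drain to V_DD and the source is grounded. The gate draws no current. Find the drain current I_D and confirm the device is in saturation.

V_G = V_DD·R_2/(R_1+R_2) = 12×39/121 = 3.87 V. With the source grounded, V_GS = V_G = 3.87 V.
Assume saturation: I_D = (k_n/2)(V_GS − V_t)² = (2.9/2)×(3.87 − 1.6)² = 1.45×2.27² = 7.46 mA.
V_DS = V_DD − I_D·R_D = 12 − 7.46×0.56 = 7.82 V.
Saturation requires V_DS ≥ V_GS − V_t = 2.27 V; 7.82 ≥ 2.27 ✓.

I_D ≈ 7.5 mA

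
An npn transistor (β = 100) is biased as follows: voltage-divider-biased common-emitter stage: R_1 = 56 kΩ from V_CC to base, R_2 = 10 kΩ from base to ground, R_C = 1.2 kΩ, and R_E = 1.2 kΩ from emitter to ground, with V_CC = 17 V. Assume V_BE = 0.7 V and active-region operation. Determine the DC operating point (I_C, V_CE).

Thevenize the base divider: V_Th = V_CC·R_2/(R_1+R_2) = 17×10/66 = 2.58 V, R_Th = R_1‖R_2 = 8.48 kΩ.
Base-emitter loop: V_Th = I_B·R_Th + V_BE + (β+1)I_B·R_E, so I_B = (2.58 − 0.7) / (8.48 + 101×1.2) = 0.0145 mA.
I_C = β·I_B = 100×0.0145 = 1.45 mA, and I_E = (β+1)I_B = 1.46 mA.
V_CE = V_CC − I_C·R_C − I_E·R_E = 17 − 1.45×1.2 − 1.46×1.2 = 13.5 V.
V_CE = 13.5 V > 0.2 V confirms active-region operation.

I_C ≈ 1.4 mA, V_CE ≈ 14 V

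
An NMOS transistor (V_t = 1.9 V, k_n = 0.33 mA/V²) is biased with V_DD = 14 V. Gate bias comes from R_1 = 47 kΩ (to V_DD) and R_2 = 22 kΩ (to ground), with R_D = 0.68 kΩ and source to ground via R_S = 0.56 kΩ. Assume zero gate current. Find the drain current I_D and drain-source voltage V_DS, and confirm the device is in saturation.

V_G = V_DD·R_2/(R_1+R_2) = 14×22/69 = 4.46 V.
Assume saturation: I_D = (k_n/2)(V_GS − V_t)² with V_GS = V_G − I_D·R_S = 4.46 − 0.56·I_D.
Substituting gives 0.0517·I_D² − 1.47·I_D + 1.08 = 0, with roots I_D = 0.756 or 27.7 mA.
The root I_D = 27.7 mA gives V_GS = -11.1 V ≤ V_t, so take I_D = 0.756 mA.
Then V_GS = 4.04 V and V_DS = V_DD − I_D(R_D+R_S) = 14 − 0.756×1.24 = 13.1 V.
Saturation requires V_DS ≥ V_GS − V_t = 2.14 V; 13.1 ≥ 2.14 ✓.

I_D ≈ 0.76 mA, V_DS ≈ 13 V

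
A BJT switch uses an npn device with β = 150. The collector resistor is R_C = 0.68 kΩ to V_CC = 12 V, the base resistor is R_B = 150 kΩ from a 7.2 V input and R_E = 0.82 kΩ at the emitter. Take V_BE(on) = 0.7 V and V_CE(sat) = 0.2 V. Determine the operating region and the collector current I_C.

Assume active. Base-emitter loop: I_B = (V_BB − V_BE)/(R_B + (β+1)R_E) = (7.2 − 0.7)/(150 + 151×0.82) = 0.0237 mA.
I_C = β·I_B = 150×0.0237 = 3.56 mA.
V_CE = V_CC − I_C·R_C − I_E·R_E = 12 − 3.56×0.68 − 3.58×0.82 = 6.64 V > V_CE(sat), so the active-region assumption holds.

active; I_C ≈ 3.6 mA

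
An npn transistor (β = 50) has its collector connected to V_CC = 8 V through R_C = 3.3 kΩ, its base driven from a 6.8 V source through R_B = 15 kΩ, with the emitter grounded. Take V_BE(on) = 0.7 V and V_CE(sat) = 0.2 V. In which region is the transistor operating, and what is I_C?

Assume active: I_B = (6.8 − 0.7)/15 = 0.407 mA, giving I_C = β·I_B = 20.3 mA.
But then V_CE = 8 − 20.3×3.3 = -59.1 V < V_CE(sat) = 0.2 V — impossible in the active region.
So the transistor is saturated. With V_CE = 0.2 V, I_C = (V_CC − 0.2)/R_C = 7.8/3.3 = 2.36 mA.
Check: β·I_B = 20.3 mA > I_C = 2.36 mA, confirming saturation.

saturation; I_C ≈ 2.4 mA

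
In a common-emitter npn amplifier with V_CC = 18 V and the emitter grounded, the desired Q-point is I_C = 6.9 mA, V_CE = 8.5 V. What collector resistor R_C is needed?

R_C ≈ 1.4 kΩ

Collector loop: V_CC = I_C·R_C + V_CE.
R_C = (V_CC − V_CE)/I_C = (18 − 8.5)/6.9 = 1.38 kΩ.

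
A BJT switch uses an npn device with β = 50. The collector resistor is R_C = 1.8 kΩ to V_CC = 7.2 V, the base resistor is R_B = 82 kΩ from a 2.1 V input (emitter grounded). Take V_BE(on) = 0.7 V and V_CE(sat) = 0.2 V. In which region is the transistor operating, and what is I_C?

active; I_C ≈ 0.85 mA

Assume active. Base-emitter loop: I_B = (V_BB − V_BE)/R_B = (2.1 − 0.7)/82 = 0.0171 mA.
I_C = β·I_B = 50×0.0171 = 0.854 mA.
V_CE = V_CC − I_C·R_C = 7.2 − 0.854×1.8 = 5.66 V > V_CE(sat), so the active-region assumption holds.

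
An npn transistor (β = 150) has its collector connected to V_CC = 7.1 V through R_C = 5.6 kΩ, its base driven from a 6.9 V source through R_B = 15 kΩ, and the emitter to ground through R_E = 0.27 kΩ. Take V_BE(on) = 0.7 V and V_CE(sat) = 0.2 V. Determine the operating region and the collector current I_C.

saturation; I_C ≈ 1.2 mA

Assume active: I_B = (6.9 − 0.7)/(15 + 151×0.27) = 0.111 mA, I_C = β·I_B = 16.7 mA.
Then V_CE = 7.1 − 16.7×5.6 − 16.8×0.27 = -90.8 V < 0.2 V — the active assumption fails.
Re-solve with V_CE = 0.2 V. KCL at the emitter: V_E/R_E = (V_BB−0.7−V_E)/R_B + (V_CC−0.2−V_E)/R_C, giving V_E = 0.417 V.
I_C = (V_CC − 0.2 − V_E)/R_C = (6.9 − 0.417)/5.6 = 1.16 mA.
Check: I_B = (6.2 − 0.417)/15 = 0.386 mA, and β·I_B = 57.8 mA > I_C, confirming saturation.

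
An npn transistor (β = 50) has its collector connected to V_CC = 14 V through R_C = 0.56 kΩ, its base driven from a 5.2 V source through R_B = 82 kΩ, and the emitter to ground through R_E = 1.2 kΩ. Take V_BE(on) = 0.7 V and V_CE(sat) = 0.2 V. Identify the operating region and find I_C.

active; I_C ≈ 1.6 mA

Assume active. Base-emitter loop: I_B = (V_BB − V_BE)/(R_B + (β+1)R_E) = (5.2 − 0.7)/(82 + 51×1.2) = 0.0314 mA.
I_C = β·I_B = 50×0.0314 = 1.57 mA.
V_CE = V_CC − I_C·R_C − I_E·R_E = 14 − 1.57×0.56 − 1.6×1.2 = 11.2 V > V_CE(sat), so the active-region assumption holds.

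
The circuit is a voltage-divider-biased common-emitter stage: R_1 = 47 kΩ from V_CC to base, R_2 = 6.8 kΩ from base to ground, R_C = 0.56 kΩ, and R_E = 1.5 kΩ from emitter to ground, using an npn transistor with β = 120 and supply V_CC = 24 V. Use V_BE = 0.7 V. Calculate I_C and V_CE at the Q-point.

Thevenize the base divider: V_Th = V_CC·R_2/(R_1+R_2) = 24×6.8/53.8 = 3.03 V, R_Th = R_1‖R_2 = 5.94 kΩ.
Base-emitter loop: V_Th = I_B·R_Th + V_BE + (β+1)I_B·R_E, so I_B = (3.03 − 0.7) / (5.94 + 121×1.5) = 0.0124 mA.
I_C = β·I_B = 120×0.0124 = 1.49 mA, and I_E = (β+1)I_B = 1.51 mA.
V_CE = V_CC − I_C·R_C − I_E·R_E = 24 − 1.49×0.56 − 1.51×1.5 = 20.9 V.
V_CE = 20.9 V > 0.2 V confirms active-region operation.

I_C ≈ 1.5 mA, V_CE ≈ 21 V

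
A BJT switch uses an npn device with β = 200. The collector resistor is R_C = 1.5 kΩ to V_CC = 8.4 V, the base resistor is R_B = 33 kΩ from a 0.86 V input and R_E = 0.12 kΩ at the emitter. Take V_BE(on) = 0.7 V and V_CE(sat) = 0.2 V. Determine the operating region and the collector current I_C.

Assume active. Base-emitter loop: I_B = (V_BB − V_BE)/(R_B + (β+1)R_E) = (0.86 − 0.7)/(33 + 201×0.12) = 0.0028 mA.
I_C = β·I_B = 200×0.0028 = 0.56 mA.
V_CE = V_CC − I_C·R_C − I_E·R_E = 8.4 − 0.56×1.5 − 0.563×0.12 = 7.49 V > V_CE(sat), so the active-region assumption holds.

active; I_C ≈ 0.56 mA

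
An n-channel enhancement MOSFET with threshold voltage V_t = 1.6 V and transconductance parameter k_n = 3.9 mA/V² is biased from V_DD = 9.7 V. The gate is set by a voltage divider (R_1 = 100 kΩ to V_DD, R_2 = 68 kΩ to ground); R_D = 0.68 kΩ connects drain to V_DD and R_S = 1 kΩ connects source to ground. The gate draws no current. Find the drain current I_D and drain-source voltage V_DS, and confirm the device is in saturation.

I_D ≈ 1.5 mA, V_DS ≈ 7.2 V

V_G = V_DD·R_2/(R_1+R_2) = 9.7×68/168 = 3.93 V.
Assume saturation: I_D = (k_n/2)(V_GS − V_t)² with V_GS = V_G − I_D·R_S = 3.93 − 1·I_D.
Substituting gives 1.95·I_D² − 10.1·I_D + 10.6 = 0, with roots I_D = 1.46 or 3.7 mA.
The root I_D = 3.7 mA gives V_GS = 0.222 V ≤ V_t, so take I_D = 1.46 mA.
Then V_GS = 2.47 V and V_DS = V_DD − I_D(R_D+R_S) = 9.7 − 1.46×1.68 = 7.25 V.
Saturation requires V_DS ≥ V_GS − V_t = 0.865 V; 7.25 ≥ 0.865 ✓.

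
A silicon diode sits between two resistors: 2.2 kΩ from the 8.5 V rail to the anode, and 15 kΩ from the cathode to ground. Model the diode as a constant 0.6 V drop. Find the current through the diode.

The two resistors are in series with the diode, so KVL gives 8.5 = I·2.2 + 0.6 + I·15.
I = (8.5 − 0.6) / (2.2 + 15) kΩ = 7.9 / 17.2 = 0.459 mA.

I ≈ 0.46 mA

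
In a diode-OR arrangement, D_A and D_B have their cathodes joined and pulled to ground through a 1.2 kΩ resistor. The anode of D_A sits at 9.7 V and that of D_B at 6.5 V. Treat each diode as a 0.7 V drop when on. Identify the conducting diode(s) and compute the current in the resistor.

Only D_A conducts; I_R ≈ 7.5 mA

Assume both conduct. Then node N would need to be at both 9.7−0.7 = 9 V and 6.5−0.7 = 5.8 V, which is impossible.
Assume only D_A conducts: V_N = 9.7 − 0.7 = 9 V, so I_R = 9/1.2 = 7.5 mA.
Check D_B: its anode-to-cathode voltage is 6.5 − 9 = -2.5 V < 0.7 V, so it is off. The assumption is consistent.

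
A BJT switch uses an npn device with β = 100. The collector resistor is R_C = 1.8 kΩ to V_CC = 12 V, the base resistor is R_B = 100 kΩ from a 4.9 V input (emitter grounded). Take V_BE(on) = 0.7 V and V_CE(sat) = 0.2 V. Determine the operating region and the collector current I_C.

active; I_C ≈ 4.2 mA

Assume active. Base-emitter loop: I_B = (V_BB − V_BE)/R_B = (4.9 − 0.7)/100 = 0.042 mA.
I_C = β·I_B = 100×0.042 = 4.2 mA.
V_CE = V_CC − I_C·R_C = 12 − 4.2×1.8 = 4.44 V > V_CE(sat), so the active-region assumption holds.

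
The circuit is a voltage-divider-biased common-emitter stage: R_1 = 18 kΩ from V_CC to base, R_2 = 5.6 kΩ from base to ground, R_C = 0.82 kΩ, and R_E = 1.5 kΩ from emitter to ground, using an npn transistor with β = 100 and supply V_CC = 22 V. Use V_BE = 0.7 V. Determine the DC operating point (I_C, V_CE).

Thevenize the base divider: V_Th = V_CC·R_2/(R_1+R_2) = 22×5.6/23.6 = 5.22 V, R_Th = R_1‖R_2 = 4.27 kΩ.
Base-emitter loop: V_Th = I_B·R_Th + V_BE + (β+1)I_B·R_E, so I_B = (5.22 − 0.7) / (4.27 + 101×1.5) = 0.029 mA.
I_C = β·I_B = 100×0.029 = 2.9 mA, and I_E = (β+1)I_B = 2.93 mA.
V_CE = V_CC − I_C·R_C − I_E·R_E = 22 − 2.9×0.82 − 2.93×1.5 = 15.2 V.
V_CE = 15.2 V > 0.2 V confirms active-region operation.

I_C ≈ 2.9 mA, V_CE ≈ 15 V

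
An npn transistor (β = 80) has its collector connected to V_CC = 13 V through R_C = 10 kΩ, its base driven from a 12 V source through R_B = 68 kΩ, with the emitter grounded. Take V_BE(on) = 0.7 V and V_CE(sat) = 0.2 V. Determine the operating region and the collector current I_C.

Assume active: I_B = (12 − 0.7)/68 = 0.166 mA, giving I_C = β·I_B = 13.3 mA.
But then V_CE = 13 − 13.3×10 = -120 V < V_CE(sat) = 0.2 V — impossible in the active region.
So the transistor is saturated. With V_CE = 0.2 V, I_C = (V_CC − 0.2)/R_C = 12.8/10 = 1.28 mA.
Check: β·I_B = 13.3 mA > I_C = 1.28 mA, confirming saturation.

saturation; I_C ≈ 1.3 mA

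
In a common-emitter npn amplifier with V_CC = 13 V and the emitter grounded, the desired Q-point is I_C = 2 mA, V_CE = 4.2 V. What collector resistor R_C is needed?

R_C ≈ 4.4 kΩ

Collector loop: V_CC = I_C·R_C + V_CE.
R_C = (V_CC − V_CE)/I_C = (13 − 4.2)/2 = 4.4 kΩ.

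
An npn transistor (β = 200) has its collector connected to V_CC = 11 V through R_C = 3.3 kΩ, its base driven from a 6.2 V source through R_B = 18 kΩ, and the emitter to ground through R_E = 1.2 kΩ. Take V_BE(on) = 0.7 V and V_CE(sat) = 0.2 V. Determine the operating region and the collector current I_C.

saturation; I_C ≈ 2.4 mA

Assume active: I_B = (6.2 − 0.7)/(18 + 201×1.2) = 0.0212 mA, I_C = β·I_B = 4.24 mA.
Then V_CE = 11 − 4.24×3.3 − 4.27×1.2 = -8.12 V < 0.2 V — the active assumption fails.
Re-solve with V_CE = 0.2 V. KCL at the emitter: V_E/R_E = (V_BB−0.7−V_E)/R_B + (V_CC−0.2−V_E)/R_C, giving V_E = 3 V.
I_C = (V_CC − 0.2 − V_E)/R_C = (10.8 − 3)/3.3 = 2.36 mA.
Check: I_B = (5.5 − 3)/18 = 0.139 mA, and β·I_B = 27.8 mA > I_C, confirming saturation.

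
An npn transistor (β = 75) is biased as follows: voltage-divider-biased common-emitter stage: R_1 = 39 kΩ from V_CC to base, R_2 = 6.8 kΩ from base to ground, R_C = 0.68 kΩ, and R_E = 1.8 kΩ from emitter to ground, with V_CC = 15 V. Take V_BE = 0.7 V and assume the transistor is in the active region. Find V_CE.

V_CE ≈ 13 V

Thevenize the base divider: V_Th = V_CC·R_2/(R_1+R_2) = 15×6.8/45.8 = 2.23 V, R_Th = R_1‖R_2 = 5.79 kΩ.
Base-emitter loop: V_Th = I_B·R_Th + V_BE + (β+1)I_B·R_E, so I_B = (2.23 − 0.7) / (5.79 + 76×1.8) = 0.0107 mA.
I_C = β·I_B = 75×0.0107 = 0.803 mA, and I_E = (β+1)I_B = 0.814 mA.
V_CE = V_CC − I_C·R_C − I_E·R_E = 15 − 0.803×0.68 − 0.814×1.8 = 13 V.
V_CE = 13 V > 0.2 V confirms active-region operation.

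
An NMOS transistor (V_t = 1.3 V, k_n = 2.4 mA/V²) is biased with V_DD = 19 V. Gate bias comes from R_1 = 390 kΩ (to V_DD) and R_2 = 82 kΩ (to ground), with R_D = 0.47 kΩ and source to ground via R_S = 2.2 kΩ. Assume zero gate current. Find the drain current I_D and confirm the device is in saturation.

I_D ≈ 0.59 mA

V_G = V_DD·R_2/(R_1+R_2) = 19×82/472 = 3.3 V.
Assume saturation: I_D = (k_n/2)(V_GS − V_t)² with V_GS = V_G − I_D·R_S = 3.3 − 2.2·I_D.
Substituting gives 5.81·I_D² − 11.6·I_D + 4.8 = 0, with roots I_D = 0.591 or 1.4 mA.
The root I_D = 1.4 mA gives V_GS = 0.22 V ≤ V_t, so take I_D = 0.591 mA.
Then V_GS = 2 V and V_DS = V_DD − I_D(R_D+R_S) = 19 − 0.591×2.67 = 17.4 V.
Saturation requires V_DS ≥ V_GS − V_t = 0.702 V; 17.4 ≥ 0.702 ✓.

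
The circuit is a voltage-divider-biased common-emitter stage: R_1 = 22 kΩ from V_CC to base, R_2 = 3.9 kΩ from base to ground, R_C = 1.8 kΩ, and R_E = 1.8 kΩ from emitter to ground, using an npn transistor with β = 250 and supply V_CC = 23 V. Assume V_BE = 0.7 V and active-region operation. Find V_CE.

Thevenize the base divider: V_Th = V_CC·R_2/(R_1+R_2) = 23×3.9/25.9 = 3.46 V, R_Th = R_1‖R_2 = 3.31 kΩ.
Base-emitter loop: V_Th = I_B·R_Th + V_BE + (β+1)I_B·R_E, so I_B = (3.46 − 0.7) / (3.31 + 251×1.8) = 0.00607 mA.
I_C = β·I_B = 250×0.00607 = 1.52 mA, and I_E = (β+1)I_B = 1.52 mA.
V_CE = V_CC − I_C·R_C − I_E·R_E = 23 − 1.52×1.8 − 1.52×1.8 = 17.5 V.
V_CE = 17.5 V > 0.2 V confirms active-region operation.

V_CE ≈ 18 V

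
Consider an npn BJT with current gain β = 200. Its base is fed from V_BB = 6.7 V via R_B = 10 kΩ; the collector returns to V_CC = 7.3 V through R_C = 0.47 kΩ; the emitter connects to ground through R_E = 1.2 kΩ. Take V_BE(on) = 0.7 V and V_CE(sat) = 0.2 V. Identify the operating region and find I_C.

Assume active: I_B = (6.7 − 0.7)/(10 + 201×1.2) = 0.0239 mA, I_C = β·I_B = 4.78 mA.
Then V_CE = 7.3 − 4.78×0.47 − 4.8×1.2 = -0.706 V < 0.2 V — the active assumption fails.
Re-solve with V_CE = 0.2 V. KCL at the emitter: V_E/R_E = (V_BB−0.7−V_E)/R_B + (V_CC−0.2−V_E)/R_C, giving V_E = 5.13 V.
I_C = (V_CC − 0.2 − V_E)/R_C = (7.1 − 5.13)/0.47 = 4.19 mA.
Check: I_B = (6 − 5.13)/10 = 0.0869 mA, and β·I_B = 17.4 mA > I_C, confirming saturation.

saturation; I_C ≈ 4.2 mA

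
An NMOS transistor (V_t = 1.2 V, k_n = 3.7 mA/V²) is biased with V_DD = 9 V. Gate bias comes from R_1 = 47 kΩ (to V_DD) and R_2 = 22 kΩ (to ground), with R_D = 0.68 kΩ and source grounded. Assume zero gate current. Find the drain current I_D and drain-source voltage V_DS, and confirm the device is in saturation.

I_D ≈ 5.2 mA, V_DS ≈ 5.5 V

V_G = V_DD·R_2/(R_1+R_2) = 9×22/69 = 2.87 V. With the source grounded, V_GS = V_G = 2.87 V.
Assume saturation: I_D = (k_n/2)(V_GS − V_t)² = (3.7/2)×(2.87 − 1.2)² = 1.85×1.67² = 5.16 mA.
V_DS = V_DD − I_D·R_D = 9 − 5.16×0.68 = 5.49 V.
Saturation requires V_DS ≥ V_GS − V_t = 1.67 V; 5.49 ≥ 1.67 ✓.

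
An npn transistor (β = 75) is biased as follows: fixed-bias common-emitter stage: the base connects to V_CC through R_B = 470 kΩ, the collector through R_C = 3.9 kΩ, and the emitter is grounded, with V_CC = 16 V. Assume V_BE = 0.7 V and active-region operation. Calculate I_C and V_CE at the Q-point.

I_C ≈ 2.4 mA, V_CE ≈ 6.5 V

Base loop: V_CC = I_B·R_B + V_BE, so I_B = (16 − 0.7)/470 kΩ = 0.0326 mA.
In the active region I_C = β·I_B = 75 × 0.0326 = 2.44 mA.
Collector loop: V_CE = V_CC − I_C·R_C = 16 − 2.44×3.9 = 6.48 V.
Since V_CE = 6.48 V > V_CE(sat) ≈ 0.2 V, the transistor is in the active region as assumed.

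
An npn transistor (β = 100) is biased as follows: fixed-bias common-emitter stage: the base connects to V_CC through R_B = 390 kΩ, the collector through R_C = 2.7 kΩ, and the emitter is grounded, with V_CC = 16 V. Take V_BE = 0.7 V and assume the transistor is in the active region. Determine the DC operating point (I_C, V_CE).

Base loop: V_CC = I_B·R_B + V_BE, so I_B = (16 − 0.7)/390 kΩ = 0.0392 mA.
In the active region I_C = β·I_B = 100 × 0.0392 = 3.92 mA.
Collector loop: V_CE = V_CC − I_C·R_C = 16 − 3.92×2.7 = 5.41 V.
Since V_CE = 5.41 V > V_CE(sat) ≈ 0.2 V, the transistor is in the active region as assumed.

I_C ≈ 3.9 mA, V_CE ≈ 5.4 V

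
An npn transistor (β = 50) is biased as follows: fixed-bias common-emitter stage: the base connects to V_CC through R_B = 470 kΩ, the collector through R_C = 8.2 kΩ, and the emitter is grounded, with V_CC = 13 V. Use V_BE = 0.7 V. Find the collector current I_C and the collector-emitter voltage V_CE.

Base loop: V_CC = I_B·R_B + V_BE, so I_B = (13 − 0.7)/470 kΩ = 0.0262 mA.
In the active region I_C = β·I_B = 50 × 0.0262 = 1.31 mA.
Collector loop: V_CE = V_CC − I_C·R_C = 13 − 1.31×8.2 = 2.27 V.
Since V_CE = 2.27 V > V_CE(sat) ≈ 0.2 V, the transistor is in the active region as assumed.

I_C ≈ 1.3 mA, V_CE ≈ 2.3 V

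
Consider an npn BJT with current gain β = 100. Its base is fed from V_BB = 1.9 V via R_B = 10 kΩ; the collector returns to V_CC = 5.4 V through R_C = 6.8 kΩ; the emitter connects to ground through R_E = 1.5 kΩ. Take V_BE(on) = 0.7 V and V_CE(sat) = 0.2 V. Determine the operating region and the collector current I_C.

saturation; I_C ≈ 0.62 mA

Assume active: I_B = (1.9 − 0.7)/(10 + 101×1.5) = 0.00743 mA, I_C = β·I_B = 0.743 mA.
Then V_CE = 5.4 − 0.743×6.8 − 0.75×1.5 = -0.778 V < 0.2 V — the active assumption fails.
Re-solve with V_CE = 0.2 V. KCL at the emitter: V_E/R_E = (V_BB−0.7−V_E)/R_B + (V_CC−0.2−V_E)/R_C, giving V_E = 0.968 V.
I_C = (V_CC − 0.2 − V_E)/R_C = (5.2 − 0.968)/6.8 = 0.622 mA.
Check: I_B = (1.2 − 0.968)/10 = 0.0232 mA, and β·I_B = 2.32 mA > I_C, confirming saturation.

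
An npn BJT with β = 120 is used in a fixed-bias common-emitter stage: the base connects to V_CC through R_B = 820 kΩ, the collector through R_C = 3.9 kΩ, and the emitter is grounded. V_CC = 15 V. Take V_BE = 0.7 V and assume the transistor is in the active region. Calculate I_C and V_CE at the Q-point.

I_C ≈ 2.1 mA, V_CE ≈ 6.8 V

Base loop: V_CC = I_B·R_B + V_BE, so I_B = (15 − 0.7)/820 kΩ = 0.0174 mA.
In the active region I_C = β·I_B = 120 × 0.0174 = 2.09 mA.
Collector loop: V_CE = V_CC − I_C·R_C = 15 − 2.09×3.9 = 6.84 V.
Since V_CE = 6.84 V > V_CE(sat) ≈ 0.2 V, the transistor is in the active region as assumed.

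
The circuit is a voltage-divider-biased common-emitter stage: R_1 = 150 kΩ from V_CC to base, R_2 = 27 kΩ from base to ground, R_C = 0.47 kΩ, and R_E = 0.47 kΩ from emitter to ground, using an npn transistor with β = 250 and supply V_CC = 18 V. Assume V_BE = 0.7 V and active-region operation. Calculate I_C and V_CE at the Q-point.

Thevenize the base divider: V_Th = V_CC·R_2/(R_1+R_2) = 18×27/177 = 2.75 V, R_Th = R_1‖R_2 = 22.9 kΩ.
Base-emitter loop: V_Th = I_B·R_Th + V_BE + (β+1)I_B·R_E, so I_B = (2.75 − 0.7) / (22.9 + 251×0.47) = 0.0145 mA.
I_C = β·I_B = 250×0.0145 = 3.63 mA, and I_E = (β+1)I_B = 3.65 mA.
V_CE = V_CC − I_C·R_C − I_E·R_E = 18 − 3.63×0.47 − 3.65×0.47 = 14.6 V.
V_CE = 14.6 V > 0.2 V confirms active-region operation.

I_C ≈ 3.6 mA, V_CE ≈ 15 V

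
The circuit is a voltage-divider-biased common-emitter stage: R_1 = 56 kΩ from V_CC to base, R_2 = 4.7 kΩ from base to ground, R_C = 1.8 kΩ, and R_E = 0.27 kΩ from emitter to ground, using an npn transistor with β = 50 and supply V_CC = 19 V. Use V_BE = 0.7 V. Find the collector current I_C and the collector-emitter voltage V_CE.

I_C ≈ 2.1 mA, V_CE ≈ 15 V

Thevenize the base divider: V_Th = V_CC·R_2/(R_1+R_2) = 19×4.7/60.7 = 1.47 V, R_Th = R_1‖R_2 = 4.34 kΩ.
Base-emitter loop: V_Th = I_B·R_Th + V_BE + (β+1)I_B·R_E, so I_B = (1.47 − 0.7) / (4.34 + 51×0.27) = 0.0426 mA.
I_C = β·I_B = 50×0.0426 = 2.13 mA, and I_E = (β+1)I_B = 2.17 mA.
V_CE = V_CC − I_C·R_C − I_E·R_E = 19 − 2.13×1.8 − 2.17×0.27 = 14.6 V.
V_CE = 14.6 V > 0.2 V confirms active-region operation.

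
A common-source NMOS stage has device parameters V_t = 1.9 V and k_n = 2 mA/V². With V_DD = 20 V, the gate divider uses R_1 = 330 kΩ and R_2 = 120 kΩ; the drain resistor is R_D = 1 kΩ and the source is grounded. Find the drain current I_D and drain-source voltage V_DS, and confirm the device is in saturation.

I_D ≈ 12 mA, V_DS ≈ 8.2 V

V_G = V_DD·R_2/(R_1+R_2) = 20×120/450 = 5.33 V. With the source grounded, V_GS = V_G = 5.33 V.
Assume saturation: I_D = (k_n/2)(V_GS − V_t)² = (2/2)×(5.33 − 1.9)² = 1×3.43² = 11.8 mA.
V_DS = V_DD − I_D·R_D = 20 − 11.8×1 = 8.21 V.
Saturation requires V_DS ≥ V_GS − V_t = 3.43 V; 8.21 ≥ 3.43 ✓.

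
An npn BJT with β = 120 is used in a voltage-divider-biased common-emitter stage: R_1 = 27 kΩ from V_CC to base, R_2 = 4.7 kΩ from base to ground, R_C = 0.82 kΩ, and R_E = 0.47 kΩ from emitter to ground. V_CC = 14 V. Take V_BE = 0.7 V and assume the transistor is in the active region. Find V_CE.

Thevenize the base divider: V_Th = V_CC·R_2/(R_1+R_2) = 14×4.7/31.7 = 2.08 V, R_Th = R_1‖R_2 = 4 kΩ.
Base-emitter loop: V_Th = I_B·R_Th + V_BE + (β+1)I_B·R_E, so I_B = (2.08 − 0.7) / (4 + 121×0.47) = 0.0226 mA.
I_C = β·I_B = 120×0.0226 = 2.71 mA, and I_E = (β+1)I_B = 2.73 mA.
V_CE = V_CC − I_C·R_C − I_E·R_E = 14 − 2.71×0.82 − 2.73×0.47 = 10.5 V.
V_CE = 10.5 V > 0.2 V confirms active-region operation.

V_CE ≈ 10 V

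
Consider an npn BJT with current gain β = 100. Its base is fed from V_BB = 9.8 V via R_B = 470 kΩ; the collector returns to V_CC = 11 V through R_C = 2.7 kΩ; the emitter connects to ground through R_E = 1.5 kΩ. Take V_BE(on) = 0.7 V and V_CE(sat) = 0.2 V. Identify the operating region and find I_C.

Assume active. Base-emitter loop: I_B = (V_BB − V_BE)/(R_B + (β+1)R_E) = (9.8 − 0.7)/(470 + 101×1.5) = 0.0146 mA.
I_C = β·I_B = 100×0.0146 = 1.46 mA.
V_CE = V_CC − I_C·R_C − I_E·R_E = 11 − 1.46×2.7 − 1.48×1.5 = 4.83 V > V_CE(sat), so the active-region assumption holds.

active; I_C ≈ 1.5 mA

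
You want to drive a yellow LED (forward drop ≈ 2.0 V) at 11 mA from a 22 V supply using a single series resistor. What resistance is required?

R ≈ 1.8 kΩ

The resistor drops V_S − V_D = 22 − 2.0 = 20 V at 11 mA.
R = 20 V / 11 mA = 1.82 kΩ.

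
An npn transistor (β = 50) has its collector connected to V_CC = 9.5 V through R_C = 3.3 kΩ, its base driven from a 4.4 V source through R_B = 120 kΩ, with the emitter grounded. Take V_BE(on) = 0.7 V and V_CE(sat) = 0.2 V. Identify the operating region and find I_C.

Assume active. Base-emitter loop: I_B = (V_BB − V_BE)/R_B = (4.4 − 0.7)/120 = 0.0308 mA.
I_C = β·I_B = 50×0.0308 = 1.54 mA.
V_CE = V_CC − I_C·R_C = 9.5 − 1.54×3.3 = 4.41 V > V_CE(sat), so the active-region assumption holds.

active; I_C ≈ 1.5 mA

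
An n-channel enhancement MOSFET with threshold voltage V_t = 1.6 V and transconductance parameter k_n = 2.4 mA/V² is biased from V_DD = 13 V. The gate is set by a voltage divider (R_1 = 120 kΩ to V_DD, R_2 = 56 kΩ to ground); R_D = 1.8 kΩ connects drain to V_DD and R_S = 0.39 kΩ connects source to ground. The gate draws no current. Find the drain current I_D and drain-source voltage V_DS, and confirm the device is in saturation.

V_G = V_DD·R_2/(R_1+R_2) = 13×56/176 = 4.14 V.
Assume saturation: I_D = (k_n/2)(V_GS − V_t)² with V_GS = V_G − I_D·R_S = 4.14 − 0.39·I_D.
Substituting gives 0.183·I_D² − 3.37·I_D + 7.72 = 0, with roots I_D = 2.68 or 15.8 mA.
The root I_D = 15.8 mA gives V_GS = -2.03 V ≤ V_t, so take I_D = 2.68 mA.
Then V_GS = 3.09 V and V_DS = V_DD − I_D(R_D+R_S) = 13 − 2.68×2.19 = 7.14 V.
Saturation requires V_DS ≥ V_GS − V_t = 1.49 V; 7.14 ≥ 1.49 ✓.

I_D ≈ 2.7 mA, V_DS ≈ 7.1 V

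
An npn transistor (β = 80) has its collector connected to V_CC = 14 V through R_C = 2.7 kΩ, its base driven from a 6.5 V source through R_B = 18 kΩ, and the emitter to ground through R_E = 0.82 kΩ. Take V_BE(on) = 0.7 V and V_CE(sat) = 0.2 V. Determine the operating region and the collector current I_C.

saturation; I_C ≈ 3.9 mA

Assume active: I_B = (6.5 − 0.7)/(18 + 81×0.82) = 0.0687 mA, I_C = β·I_B = 5.5 mA.
Then V_CE = 14 − 5.5×2.7 − 5.57×0.82 = -5.4 V < 0.2 V — the active assumption fails.
Re-solve with V_CE = 0.2 V. KCL at the emitter: V_E/R_E = (V_BB−0.7−V_E)/R_B + (V_CC−0.2−V_E)/R_C, giving V_E = 3.3 V.
I_C = (V_CC − 0.2 − V_E)/R_C = (13.8 − 3.3)/2.7 = 3.89 mA.
Check: I_B = (5.8 − 3.3)/18 = 0.139 mA, and β·I_B = 11.1 mA > I_C, confirming saturation.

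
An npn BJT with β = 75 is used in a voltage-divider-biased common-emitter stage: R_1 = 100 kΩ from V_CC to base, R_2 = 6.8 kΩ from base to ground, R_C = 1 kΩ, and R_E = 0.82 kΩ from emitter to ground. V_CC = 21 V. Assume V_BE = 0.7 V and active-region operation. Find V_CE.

V_CE ≈ 20 V

Thevenize the base divider: V_Th = V_CC·R_2/(R_1+R_2) = 21×6.8/107 = 1.34 V, R_Th = R_1‖R_2 = 6.37 kΩ.
Base-emitter loop: V_Th = I_B·R_Th + V_BE + (β+1)I_B·R_E, so I_B = (1.34 − 0.7) / (6.37 + 76×0.82) = 0.00928 mA.
I_C = β·I_B = 75×0.00928 = 0.696 mA, and I_E = (β+1)I_B = 0.705 mA.
V_CE = V_CC − I_C·R_C − I_E·R_E = 21 − 0.696×1 − 0.705×0.82 = 19.7 V.
V_CE = 19.7 V > 0.2 V confirms active-region operation.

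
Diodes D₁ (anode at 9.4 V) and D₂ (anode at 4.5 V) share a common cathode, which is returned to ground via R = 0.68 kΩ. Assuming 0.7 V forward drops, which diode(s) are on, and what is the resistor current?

Only D₁ conducts; I_R ≈ 13 mA

Assume both conduct. Then node N would need to be at both 9.4−0.7 = 8.7 V and 4.5−0.7 = 3.8 V, which is impossible.
Assume only D₁ conducts: V_N = 9.4 − 0.7 = 8.7 V, so I_R = 8.7/0.68 = 12.8 mA.
Check D₂: its anode-to-cathode voltage is 4.5 − 8.7 = -4.2 V < 0.7 V, so it is off. The assumption is consistent.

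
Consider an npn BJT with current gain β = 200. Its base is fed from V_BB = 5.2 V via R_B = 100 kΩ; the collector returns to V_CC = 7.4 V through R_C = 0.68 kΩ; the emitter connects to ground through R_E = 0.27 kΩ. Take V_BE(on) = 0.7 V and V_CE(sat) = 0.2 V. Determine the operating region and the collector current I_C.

Assume active. Base-emitter loop: I_B = (V_BB − V_BE)/(R_B + (β+1)R_E) = (5.2 − 0.7)/(100 + 201×0.27) = 0.0292 mA.
I_C = β·I_B = 200×0.0292 = 5.83 mA.
V_CE = V_CC − I_C·R_C − I_E·R_E = 7.4 − 5.83×0.68 − 5.86×0.27 = 1.85 V > V_CE(sat), so the active-region assumption holds.

active; I_C ≈ 5.8 mA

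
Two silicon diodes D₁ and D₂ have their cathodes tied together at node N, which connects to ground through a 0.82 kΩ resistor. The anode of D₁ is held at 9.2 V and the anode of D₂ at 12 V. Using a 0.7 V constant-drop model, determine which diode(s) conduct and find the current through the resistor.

Assume both conduct. Then node N would need to be at both 9.2−0.7 = 8.5 V and 12−0.7 = 11.3 V, which is impossible.
Assume only D₂ conducts: V_N = 12 − 0.7 = 11.3 V, so I_R = 11.3/0.82 = 13.8 mA.
Check D₁: its anode-to-cathode voltage is 9.2 − 11.3 = -2.1 V < 0.7 V, so it is off. The assumption is consistent.

Only D₂ conducts; I_R ≈ 14 mA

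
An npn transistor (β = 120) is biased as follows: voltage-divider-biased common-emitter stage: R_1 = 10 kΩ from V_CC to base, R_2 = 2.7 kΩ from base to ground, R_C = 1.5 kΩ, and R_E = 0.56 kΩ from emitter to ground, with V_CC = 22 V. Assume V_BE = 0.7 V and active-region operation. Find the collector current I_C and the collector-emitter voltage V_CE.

Thevenize the base divider: V_Th = V_CC·R_2/(R_1+R_2) = 22×2.7/12.7 = 4.68 V, R_Th = R_1‖R_2 = 2.13 kΩ.
Base-emitter loop: V_Th = I_B·R_Th + V_BE + (β+1)I_B·R_E, so I_B = (4.68 − 0.7) / (2.13 + 121×0.56) = 0.0569 mA.
I_C = β·I_B = 120×0.0569 = 6.83 mA, and I_E = (β+1)I_B = 6.89 mA.
V_CE = V_CC − I_C·R_C − I_E·R_E = 22 − 6.83×1.5 − 6.89×0.56 = 7.9 V.
V_CE = 7.9 V > 0.2 V confirms active-region operation.

I_C ≈ 6.8 mA, V_CE ≈ 7.9 V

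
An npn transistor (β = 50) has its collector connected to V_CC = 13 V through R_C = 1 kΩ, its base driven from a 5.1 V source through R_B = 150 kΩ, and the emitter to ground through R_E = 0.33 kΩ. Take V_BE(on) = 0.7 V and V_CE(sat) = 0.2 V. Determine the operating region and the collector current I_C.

Assume active. Base-emitter loop: I_B = (V_BB − V_BE)/(R_B + (β+1)R_E) = (5.1 − 0.7)/(150 + 51×0.33) = 0.0264 mA.
I_C = β·I_B = 50×0.0264 = 1.32 mA.
V_CE = V_CC − I_C·R_C − I_E·R_E = 13 − 1.32×1 − 1.35×0.33 = 11.2 V > V_CE(sat), so the active-region assumption holds.

active; I_C ≈ 1.3 mA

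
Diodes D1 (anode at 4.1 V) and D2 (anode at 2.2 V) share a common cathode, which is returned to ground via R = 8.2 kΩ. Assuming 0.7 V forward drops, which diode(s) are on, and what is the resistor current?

Assume both conduct. Then node N would need to be at both 4.1−0.7 = 3.4 V and 2.2−0.7 = 1.5 V, which is impossible.
Assume only D1 conducts: V_N = 4.1 − 0.7 = 3.4 V, so I_R = 3.4/8.2 = 0.415 mA.
Check D2: its anode-to-cathode voltage is 2.2 − 3.4 = -1.2 V < 0.7 V, so it is off. The assumption is consistent.

Only D1 conducts; I_R ≈ 0.41 mA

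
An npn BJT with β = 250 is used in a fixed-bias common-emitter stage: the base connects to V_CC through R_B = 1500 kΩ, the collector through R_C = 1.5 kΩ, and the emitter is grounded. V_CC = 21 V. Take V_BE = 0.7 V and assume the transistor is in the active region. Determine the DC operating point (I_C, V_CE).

I_C ≈ 3.4 mA, V_CE ≈ 16 V

Base loop: V_CC = I_B·R_B + V_BE, so I_B = (21 − 0.7)/1500 kΩ = 0.0135 mA.
In the active region I_C = β·I_B = 250 × 0.0135 = 3.38 mA.
Collector loop: V_CE = V_CC − I_C·R_C = 21 − 3.38×1.5 = 15.9 V.
Since V_CE = 15.9 V > V_CE(sat) ≈ 0.2 V, the transistor is in the active region as assumed.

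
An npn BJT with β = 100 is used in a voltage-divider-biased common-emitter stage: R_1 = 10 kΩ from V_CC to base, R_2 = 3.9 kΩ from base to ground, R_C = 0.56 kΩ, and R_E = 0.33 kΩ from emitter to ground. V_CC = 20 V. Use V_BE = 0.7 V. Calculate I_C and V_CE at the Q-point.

Thevenize the base divider: V_Th = V_CC·R_2/(R_1+R_2) = 20×3.9/13.9 = 5.61 V, R_Th = R_1‖R_2 = 2.81 kΩ.
Base-emitter loop: V_Th = I_B·R_Th + V_BE + (β+1)I_B·R_E, so I_B = (5.61 − 0.7) / (2.81 + 101×0.33) = 0.136 mA.
I_C = β·I_B = 100×0.136 = 13.6 mA, and I_E = (β+1)I_B = 13.7 mA.
V_CE = V_CC − I_C·R_C − I_E·R_E = 20 − 13.6×0.56 − 13.7×0.33 = 7.86 V.
V_CE = 7.86 V > 0.2 V confirms active-region operation.

I_C ≈ 14 mA, V_CE ≈ 7.9 V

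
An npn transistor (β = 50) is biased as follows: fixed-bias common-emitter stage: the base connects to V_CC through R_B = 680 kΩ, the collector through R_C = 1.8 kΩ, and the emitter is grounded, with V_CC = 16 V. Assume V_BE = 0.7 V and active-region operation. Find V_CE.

Base loop: V_CC = I_B·R_B + V_BE, so I_B = (16 − 0.7)/680 kΩ = 0.0225 mA.
In the active region I_C = β·I_B = 50 × 0.0225 = 1.13 mA.
Collector loop: V_CE = V_CC − I_C·R_C = 16 − 1.13×1.8 = 14 V.
Since V_CE = 14 V > V_CE(sat) ≈ 0.2 V, the transistor is in the active region as assumed.

V_CE ≈ 14 V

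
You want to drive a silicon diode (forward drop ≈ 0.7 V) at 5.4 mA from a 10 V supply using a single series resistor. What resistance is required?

R ≈ 1.7 kΩ

The resistor drops V_S − V_D = 10 − 0.7 = 9.3 V at 5.4 mA.
R = 9.3 V / 5.4 mA = 1.72 kΩ.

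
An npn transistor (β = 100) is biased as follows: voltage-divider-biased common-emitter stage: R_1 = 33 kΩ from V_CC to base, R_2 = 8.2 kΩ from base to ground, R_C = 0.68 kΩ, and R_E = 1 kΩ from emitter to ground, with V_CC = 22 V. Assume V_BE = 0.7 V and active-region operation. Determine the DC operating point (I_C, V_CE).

I_C ≈ 3.4 mA, V_CE ≈ 16 V

Thevenize the base divider: V_Th = V_CC·R_2/(R_1+R_2) = 22×8.2/41.2 = 4.38 V, R_Th = R_1‖R_2 = 6.57 kΩ.
Base-emitter loop: V_Th = I_B·R_Th + V_BE + (β+1)I_B·R_E, so I_B = (4.38 − 0.7) / (6.57 + 101×1) = 0.0342 mA.
I_C = β·I_B = 100×0.0342 = 3.42 mA, and I_E = (β+1)I_B = 3.45 mA.
V_CE = V_CC − I_C·R_C − I_E·R_E = 22 − 3.42×0.68 − 3.45×1 = 16.2 V.
V_CE = 16.2 V > 0.2 V confirms active-region operation.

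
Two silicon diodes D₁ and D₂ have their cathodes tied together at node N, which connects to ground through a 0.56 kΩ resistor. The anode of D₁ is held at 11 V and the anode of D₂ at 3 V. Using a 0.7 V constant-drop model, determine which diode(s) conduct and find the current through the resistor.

Only D₁ conducts; I_R ≈ 18 mA

Assume both conduct. Then node N would need to be at both 11−0.7 = 10.3 V and 3−0.7 = 2.3 V, which is impossible.
Assume only D₁ conducts: V_N = 11 − 0.7 = 10.3 V, so I_R = 10.3/0.56 = 18.4 mA.
Check D₂: its anode-to-cathode voltage is 3 − 10.3 = -7.3 V < 0.7 V, so it is off. The assumption is consistent.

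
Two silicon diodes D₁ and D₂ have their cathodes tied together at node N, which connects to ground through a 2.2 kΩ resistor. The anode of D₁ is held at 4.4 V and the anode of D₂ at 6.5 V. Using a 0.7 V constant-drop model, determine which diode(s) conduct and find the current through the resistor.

Only D₂ conducts; I_R ≈ 2.6 mA

Assume both conduct. Then node N would need to be at both 4.4−0.7 = 3.7 V and 6.5−0.7 = 5.8 V, which is impossible.
Assume only D₂ conducts: V_N = 6.5 − 0.7 = 5.8 V, so I_R = 5.8/2.2 = 2.64 mA.
Check D₁: its anode-to-cathode voltage is 4.4 − 5.8 = -1.4 V < 0.7 V, so it is off. The assumption is consistent.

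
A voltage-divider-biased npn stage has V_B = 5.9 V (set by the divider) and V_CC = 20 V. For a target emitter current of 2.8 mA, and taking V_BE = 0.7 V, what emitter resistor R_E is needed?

V_E = V_B − V_BE = 5.9 − 0.7 = 5.2 V.
R_E = V_E / I_E = 5.2 / 2.8 = 1.86 kΩ.

R_E ≈ 1.9 kΩ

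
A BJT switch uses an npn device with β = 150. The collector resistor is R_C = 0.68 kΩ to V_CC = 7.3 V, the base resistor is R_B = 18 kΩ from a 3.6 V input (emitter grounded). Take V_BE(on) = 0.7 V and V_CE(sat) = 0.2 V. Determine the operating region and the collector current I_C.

saturation; I_C ≈ 10 mA

Assume active: I_B = (3.6 − 0.7)/18 = 0.161 mA, giving I_C = β·I_B = 24.2 mA.
But then V_CE = 7.3 − 24.2×0.68 = -9.13 V < V_CE(sat) = 0.2 V — impossible in the active region.
So the transistor is saturated. With V_CE = 0.2 V, I_C = (V_CC − 0.2)/R_C = 7.1/0.68 = 10.4 mA.
Check: β·I_B = 24.2 mA > I_C = 10.4 mA, confirming saturation.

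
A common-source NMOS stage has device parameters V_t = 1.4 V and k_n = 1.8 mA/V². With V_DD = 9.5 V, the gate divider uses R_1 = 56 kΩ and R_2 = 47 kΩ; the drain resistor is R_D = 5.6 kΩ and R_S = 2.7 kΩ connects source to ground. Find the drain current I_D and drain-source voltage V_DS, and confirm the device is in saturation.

I_D ≈ 0.75 mA, V_DS ≈ 3.3 V

V_G = V_DD·R_2/(R_1+R_2) = 9.5×47/103 = 4.33 V.
Assume saturation: I_D = (k_n/2)(V_GS − V_t)² with V_GS = V_G − I_D·R_S = 4.33 − 2.7·I_D.
Substituting gives 6.56·I_D² − 15.3·I_D + 7.75 = 0, with roots I_D = 0.749 or 1.58 mA.
The root I_D = 1.58 mA gives V_GS = 0.0761 V ≤ V_t, so take I_D = 0.749 mA.
Then V_GS = 2.31 V and V_DS = V_DD − I_D(R_D+R_S) = 9.5 − 0.749×8.3 = 3.28 V.
Saturation requires V_DS ≥ V_GS − V_t = 0.912 V; 3.28 ≥ 0.912 ✓.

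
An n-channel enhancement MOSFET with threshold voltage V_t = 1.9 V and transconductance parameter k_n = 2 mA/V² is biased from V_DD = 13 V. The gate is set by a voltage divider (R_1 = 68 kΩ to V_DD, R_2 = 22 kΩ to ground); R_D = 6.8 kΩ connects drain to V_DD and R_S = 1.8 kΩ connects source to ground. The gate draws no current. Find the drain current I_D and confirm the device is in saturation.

I_D ≈ 0.37 mA

V_G = V_DD·R_2/(R_1+R_2) = 13×22/90 = 3.18 V.
Assume saturation: I_D = (k_n/2)(V_GS − V_t)² with V_GS = V_G − I_D·R_S = 3.18 − 1.8·I_D.
Substituting gives 3.24·I_D² − 5.6·I_D + 1.63 = 0, with roots I_D = 0.371 or 1.36 mA.
The root I_D = 1.36 mA gives V_GS = 0.735 V ≤ V_t, so take I_D = 0.371 mA.
Then V_GS = 2.51 V and V_DS = V_DD − I_D(R_D+R_S) = 13 − 0.371×8.6 = 9.81 V.
Saturation requires V_DS ≥ V_GS − V_t = 0.609 V; 9.81 ≥ 0.609 ✓.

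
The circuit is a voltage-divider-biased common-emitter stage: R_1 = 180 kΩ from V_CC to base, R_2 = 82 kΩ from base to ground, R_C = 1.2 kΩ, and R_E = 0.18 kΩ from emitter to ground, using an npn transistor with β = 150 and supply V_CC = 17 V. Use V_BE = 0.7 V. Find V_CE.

Thevenize the base divider: V_Th = V_CC·R_2/(R_1+R_2) = 17×82/262 = 5.32 V, R_Th = R_1‖R_2 = 56.3 kΩ.
Base-emitter loop: V_Th = I_B·R_Th + V_BE + (β+1)I_B·R_E, so I_B = (5.32 − 0.7) / (56.3 + 151×0.18) = 0.0553 mA.
I_C = β·I_B = 150×0.0553 = 8.3 mA, and I_E = (β+1)I_B = 8.35 mA.
V_CE = V_CC − I_C·R_C − I_E·R_E = 17 − 8.3×1.2 − 8.35×0.18 = 5.54 V.
V_CE = 5.54 V > 0.2 V confirms active-region operation.

V_CE ≈ 5.5 V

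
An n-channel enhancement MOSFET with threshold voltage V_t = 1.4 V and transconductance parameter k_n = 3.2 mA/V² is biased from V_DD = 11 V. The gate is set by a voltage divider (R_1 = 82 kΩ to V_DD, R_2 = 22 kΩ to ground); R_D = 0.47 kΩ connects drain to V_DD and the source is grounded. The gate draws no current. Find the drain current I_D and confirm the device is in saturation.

V_G = V_DD·R_2/(R_1+R_2) = 11×22/104 = 2.33 V. With the source grounded, V_GS = V_G = 2.33 V.
Assume saturation: I_D = (k_n/2)(V_GS − V_t)² = (3.2/2)×(2.33 − 1.4)² = 1.6×0.927² = 1.37 mA.
V_DS = V_DD − I_D·R_D = 11 − 1.37×0.47 = 10.4 V.
Saturation requires V_DS ≥ V_GS − V_t = 0.927 V; 10.4 ≥ 0.927 ✓.

I_D ≈ 1.4 mA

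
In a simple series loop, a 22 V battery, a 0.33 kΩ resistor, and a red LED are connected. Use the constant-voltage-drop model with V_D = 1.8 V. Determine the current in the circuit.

KVL around the loop: 22 = V_D + I·R = 1.8 + I × 0.33 kΩ.
So I = (22 − 1.8) / 0.33 kΩ = 20.2 / 0.33 = 61.2 mA.

I ≈ 61 mA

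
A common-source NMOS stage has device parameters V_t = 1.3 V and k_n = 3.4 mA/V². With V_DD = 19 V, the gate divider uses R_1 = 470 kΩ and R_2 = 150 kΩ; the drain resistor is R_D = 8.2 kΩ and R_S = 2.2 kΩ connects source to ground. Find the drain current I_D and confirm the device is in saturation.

V_G = V_DD·R_2/(R_1+R_2) = 19×150/620 = 4.6 V.
Assume saturation: I_D = (k_n/2)(V_GS − V_t)² with V_GS = V_G − I_D·R_S = 4.6 − 2.2·I_D.
Substituting gives 8.23·I_D² − 25.7·I_D + 18.5 = 0, with roots I_D = 1.13 or 1.99 mA.
The root I_D = 1.99 mA gives V_GS = 0.218 V ≤ V_t, so take I_D = 1.13 mA.
Then V_GS = 2.11 V and V_DS = V_DD − I_D(R_D+R_S) = 19 − 1.13×10.4 = 7.27 V.
Saturation requires V_DS ≥ V_GS − V_t = 0.815 V; 7.27 ≥ 0.815 ✓.

I_D ≈ 1.1 mA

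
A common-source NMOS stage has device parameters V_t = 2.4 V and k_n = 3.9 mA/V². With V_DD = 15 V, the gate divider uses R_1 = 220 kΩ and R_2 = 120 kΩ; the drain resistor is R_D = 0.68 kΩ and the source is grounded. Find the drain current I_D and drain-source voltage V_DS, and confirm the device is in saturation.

V_G = V_DD·R_2/(R_1+R_2) = 15×120/340 = 5.29 V. With the source grounded, V_GS = V_G = 5.29 V.
Assume saturation: I_D = (k_n/2)(V_GS − V_t)² = (3.9/2)×(5.29 − 2.4)² = 1.95×2.89² = 16.3 mA.
V_DS = V_DD − I_D·R_D = 15 − 16.3×0.68 = 3.89 V.
Saturation requires V_DS ≥ V_GS − V_t = 2.89 V; 3.89 ≥ 2.89 ✓.

I_D ≈ 16 mA, V_DS ≈ 3.9 V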